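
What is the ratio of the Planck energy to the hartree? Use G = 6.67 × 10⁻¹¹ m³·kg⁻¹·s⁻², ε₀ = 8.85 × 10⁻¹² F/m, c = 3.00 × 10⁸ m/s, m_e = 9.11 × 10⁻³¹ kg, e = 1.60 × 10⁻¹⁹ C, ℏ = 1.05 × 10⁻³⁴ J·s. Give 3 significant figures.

4.47 × 10²⁶

Planck energy: E_P = √(ℏc⁵/G) = 1.96 × 10⁹ J
hartree: E_h = m_e e⁴/(4πε₀ℏ)² = 4.38 × 10⁻¹⁸ J
ratio = 1.96 × 10⁹ / 4.38 × 10⁻¹⁸ = 4.47 × 10²⁶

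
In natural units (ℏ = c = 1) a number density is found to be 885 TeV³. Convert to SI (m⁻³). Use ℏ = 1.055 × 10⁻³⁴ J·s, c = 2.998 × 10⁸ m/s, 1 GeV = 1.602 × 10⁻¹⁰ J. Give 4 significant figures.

Number density is [L]⁻³ = [E]³/(ℏc)³.
1 GeV³ → 1/(ℏc)³ × (1 GeV in J)³ = 1.299 × 10⁴⁷ m⁻³.
Convert the energy scale: 885 TeV³ = 8.85 × 10¹¹ GeV³.
Result: 8.85 × 10¹¹ × 1.299 × 10⁴⁷ = 1.150 × 10⁵⁹ m⁻³.

1.150 × 10⁵⁹ m⁻³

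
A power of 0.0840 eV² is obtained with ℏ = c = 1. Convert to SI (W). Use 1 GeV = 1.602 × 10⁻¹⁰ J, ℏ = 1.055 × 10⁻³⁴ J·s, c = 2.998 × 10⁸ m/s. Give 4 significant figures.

Power is [E]/[T] = [E]²/ℏ.
1 GeV² → 1/ℏ × (1 GeV in J)² = 2.433 × 10¹⁴ W.
Convert the energy scale: 0.0840 eV² = 8.40 × 10⁻²⁰ GeV².
Result: 8.40 × 10⁻²⁰ × 2.433 × 10¹⁴ = 2.043 × 10⁻⁵ W.

2.043 × 10⁻⁵ W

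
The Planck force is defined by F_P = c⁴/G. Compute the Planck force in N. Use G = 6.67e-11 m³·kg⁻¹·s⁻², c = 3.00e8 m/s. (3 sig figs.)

1.21e44 N

F_P = c⁴/G
  = 8.10e33 / 6.67e-11
  = 1.21e44 N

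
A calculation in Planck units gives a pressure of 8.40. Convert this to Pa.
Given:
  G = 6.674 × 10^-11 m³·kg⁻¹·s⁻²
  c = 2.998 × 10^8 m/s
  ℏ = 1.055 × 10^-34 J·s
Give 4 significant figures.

3.891 × 10^114 Pa

One Planck pressure: p_P = c⁷/(ℏG²) = 4.632 × 10^113 Pa.
8.40 × 4.632 × 10^113 Pa = 3.891 × 10^114 Pa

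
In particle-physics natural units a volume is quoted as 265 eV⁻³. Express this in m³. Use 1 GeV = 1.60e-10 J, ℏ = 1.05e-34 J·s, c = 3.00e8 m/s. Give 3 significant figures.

Volume is [L]³ = [E]⁻³·(ℏc)³.
1 GeV⁻³ → (ℏc)³ × (1 GeV in J)⁻³ = 7.63e-48 m³.
Convert the energy scale: 265 eV⁻³ = 2.65e29 GeV⁻³.
Result: 2.65e29 × 7.63e-48 = 2.02e-18 m³.

2.02e-18 m³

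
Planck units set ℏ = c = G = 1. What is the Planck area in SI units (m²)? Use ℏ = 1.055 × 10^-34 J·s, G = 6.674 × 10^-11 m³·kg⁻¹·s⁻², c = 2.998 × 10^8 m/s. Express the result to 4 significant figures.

The unique combination of the constants set to 1 with dimensions of area is A_P = ℏG/c³.
  = 7.041 × 10^-45 / 2.695 × 10^25
  = 2.613 × 10^-70 m²

2.613 × 10^-70 m²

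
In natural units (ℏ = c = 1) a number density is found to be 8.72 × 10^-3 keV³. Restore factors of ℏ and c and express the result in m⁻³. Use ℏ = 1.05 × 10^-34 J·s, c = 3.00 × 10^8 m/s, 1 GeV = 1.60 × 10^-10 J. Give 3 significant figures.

1.14 × 10^27 m⁻³

Number density is [L]⁻³ = [E]³/(ℏc)³.
1 GeV³ → 1/(ℏc)³ × (1 GeV in J)³ = 1.31 × 10^47 m⁻³.
Convert the energy scale: 8.72 × 10^-3 keV³ = 8.72 × 10^-21 GeV³.
Result: 8.72 × 10^-21 × 1.31 × 10^47 = 1.14 × 10^27 m⁻³.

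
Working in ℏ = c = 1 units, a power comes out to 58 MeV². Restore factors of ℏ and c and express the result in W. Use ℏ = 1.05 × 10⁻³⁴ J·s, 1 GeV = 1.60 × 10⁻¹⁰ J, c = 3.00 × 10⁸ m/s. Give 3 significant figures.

1.41 × 10¹⁰ W

Power is [E]/[T] = [E]²/ℏ.
1 GeV² → 1/ℏ × (1 GeV in J)² = 2.44 × 10¹⁴ W.
Convert the energy scale: 58 MeV² = 5.80 × 10⁻⁵ GeV².
Result: 5.80 × 10⁻⁵ × 2.44 × 10¹⁴ = 1.41 × 10¹⁰ W.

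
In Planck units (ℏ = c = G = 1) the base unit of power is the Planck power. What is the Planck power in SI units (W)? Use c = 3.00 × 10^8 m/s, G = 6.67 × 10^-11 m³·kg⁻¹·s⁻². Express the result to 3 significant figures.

3.64 × 10^52 W

P_P = c⁵/G
  = 2.43 × 10^42 / 6.67 × 10^-11
  = 3.64 × 10^52 W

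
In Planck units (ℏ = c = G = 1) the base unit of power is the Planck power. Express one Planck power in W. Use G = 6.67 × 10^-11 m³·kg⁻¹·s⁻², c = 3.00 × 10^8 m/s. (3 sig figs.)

P_P = c⁵/G
  = 2.43 × 10^42 / 6.67 × 10^-11
  = 3.64 × 10^52 W

3.64 × 10^52 W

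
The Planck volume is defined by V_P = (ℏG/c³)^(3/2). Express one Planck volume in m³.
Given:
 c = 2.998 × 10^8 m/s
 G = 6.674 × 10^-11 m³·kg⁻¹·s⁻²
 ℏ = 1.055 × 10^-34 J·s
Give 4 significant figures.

4.224 × 10^-105 m³

V_P = (ℏG/c³)^(3/2)
  = √(1.784 × 10^-209)
  = 4.224 × 10^-105 m³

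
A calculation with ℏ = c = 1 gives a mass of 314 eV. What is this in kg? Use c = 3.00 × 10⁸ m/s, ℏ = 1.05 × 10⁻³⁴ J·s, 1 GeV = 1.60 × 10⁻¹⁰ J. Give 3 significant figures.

5.58 × 10⁻³⁴ kg

Mass is [E]/c²; divide by c².
1 GeV → 1/c² × (1 GeV in J) = 1.78 × 10⁻²⁷ kg.
Convert the energy scale: 314 eV = 3.14 × 10⁻⁷ GeV.
Result: 3.14 × 10⁻⁷ × 1.78 × 10⁻²⁷ = 5.58 × 10⁻³⁴ kg.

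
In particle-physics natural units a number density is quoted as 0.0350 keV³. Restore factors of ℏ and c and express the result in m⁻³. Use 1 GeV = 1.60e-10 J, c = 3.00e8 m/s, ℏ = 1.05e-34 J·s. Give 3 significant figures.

4.59e27 m⁻³

Number density is [L]⁻³ = [E]³/(ℏc)³.
1 GeV³ → 1/(ℏc)³ × (1 GeV in J)³ = 1.31e47 m⁻³.
Convert the energy scale: 0.0350 keV³ = 3.50e-20 GeV³.
Result: 3.50e-20 × 1.31e47 = 4.59e27 m⁻³.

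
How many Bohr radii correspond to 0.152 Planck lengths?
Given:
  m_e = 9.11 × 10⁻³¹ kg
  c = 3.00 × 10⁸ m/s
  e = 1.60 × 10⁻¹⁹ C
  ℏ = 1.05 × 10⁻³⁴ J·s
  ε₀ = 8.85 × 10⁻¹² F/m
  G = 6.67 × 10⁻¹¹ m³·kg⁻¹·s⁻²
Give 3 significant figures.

Planck length: ℓ_P = √(ℏG/c³) = 1.61 × 10⁻³⁵ m
Bohr radius: a₀ = 4πε₀ℏ²/(m_e e²) = 5.26 × 10⁻¹¹ m
0.152 × 1.61 × 10⁻³⁵ / 5.26 × 10⁻¹¹ = 4.66 × 10⁻²⁶

4.66 × 10⁻²⁶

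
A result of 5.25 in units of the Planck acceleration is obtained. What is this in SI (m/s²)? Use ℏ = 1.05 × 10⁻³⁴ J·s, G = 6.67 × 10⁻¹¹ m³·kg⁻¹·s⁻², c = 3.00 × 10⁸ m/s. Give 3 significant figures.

2.93 × 10⁵² m/s²

One Planck acceleration: a_P = √(c⁷/(ℏG)) = 5.59 × 10⁵¹ m/s².
5.25 × 5.59 × 10⁵¹ m/s² = 2.93 × 10⁵² m/s²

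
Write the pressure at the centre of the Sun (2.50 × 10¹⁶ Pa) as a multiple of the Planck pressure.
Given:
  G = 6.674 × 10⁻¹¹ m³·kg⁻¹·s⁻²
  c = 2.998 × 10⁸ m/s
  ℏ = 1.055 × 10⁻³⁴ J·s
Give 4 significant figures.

Planck pressure: p_P = c⁷/(ℏG²) = 4.632 × 10¹¹³ Pa.
2.50 × 10¹⁶ / 4.632 × 10¹¹³ = 5.397 × 10⁻⁹⁸

5.397 × 10⁻⁹⁸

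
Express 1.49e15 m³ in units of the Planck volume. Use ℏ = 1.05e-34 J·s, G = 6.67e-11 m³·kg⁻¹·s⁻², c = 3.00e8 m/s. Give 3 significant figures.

Planck volume: V_P = (ℏG/c³)^(3/2) = 4.18e-105 m³.
1.49e15 / 4.18e-105 = 3.57e119

3.57e119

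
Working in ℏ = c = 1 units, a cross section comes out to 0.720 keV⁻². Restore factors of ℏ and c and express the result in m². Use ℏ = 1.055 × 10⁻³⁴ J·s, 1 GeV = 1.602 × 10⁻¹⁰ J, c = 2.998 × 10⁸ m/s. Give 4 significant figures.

Area is [L]² = [E]⁻²·(ℏc)²; restore (ℏc)².
1 GeV⁻² → (ℏc)² × (1 GeV in J)⁻² = 3.898 × 10⁻³² m².
Convert the energy scale: 0.720 keV⁻² = 7.20 × 10¹¹ GeV⁻².
Result: 7.20 × 10¹¹ × 3.898 × 10⁻³² = 2.807 × 10⁻²⁰ m².

2.807 × 10⁻²⁰ m²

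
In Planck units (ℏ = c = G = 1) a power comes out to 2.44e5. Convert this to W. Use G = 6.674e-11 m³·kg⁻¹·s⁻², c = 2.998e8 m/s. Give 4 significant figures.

One Planck power: P_P = c⁵/G = 3.629e52 W.
2.44e5 × 3.629e52 W = 8.854e57 W

8.854e57 W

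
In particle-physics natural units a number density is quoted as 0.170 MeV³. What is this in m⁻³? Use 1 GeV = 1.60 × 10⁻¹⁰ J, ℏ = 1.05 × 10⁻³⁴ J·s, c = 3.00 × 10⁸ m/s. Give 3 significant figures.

2.23 × 10³⁷ m⁻³

Number density is [L]⁻³ = [E]³/(ℏc)³.
1 GeV³ → 1/(ℏc)³ × (1 GeV in J)³ = 1.31 × 10⁴⁷ m⁻³.
Convert the energy scale: 0.170 MeV³ = 1.70 × 10⁻¹⁰ GeV³.
Result: 1.70 × 10⁻¹⁰ × 1.31 × 10⁴⁷ = 2.23 × 10³⁷ m⁻³.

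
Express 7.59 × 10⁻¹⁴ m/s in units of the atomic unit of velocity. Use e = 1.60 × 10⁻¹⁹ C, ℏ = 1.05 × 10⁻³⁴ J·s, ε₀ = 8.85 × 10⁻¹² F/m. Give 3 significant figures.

3.46 × 10⁻²⁰

atomic unit of velocity: v_au = e²/(4πε₀ℏ) = 2.19 × 10⁶ m/s.
7.59 × 10⁻¹⁴ / 2.19 × 10⁶ = 3.46 × 10⁻²⁰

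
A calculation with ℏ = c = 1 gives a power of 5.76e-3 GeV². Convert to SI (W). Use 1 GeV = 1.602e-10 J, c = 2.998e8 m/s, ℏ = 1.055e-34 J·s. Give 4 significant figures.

1.401e12 W

Power is [E]/[T] = [E]²/ℏ.
1 GeV² → 1/ℏ × (1 GeV in J)² = 2.433e14 W.
Result: 5.76e-3 × 2.433e14 = 1.401e12 W.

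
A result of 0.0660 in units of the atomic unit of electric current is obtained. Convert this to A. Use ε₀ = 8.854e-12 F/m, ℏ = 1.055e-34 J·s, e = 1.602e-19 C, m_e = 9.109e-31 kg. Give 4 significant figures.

One atomic unit of electric current: I_au = e E_h/ℏ = m_e e⁵/((4πε₀)²ℏ³) = 6.612e-3 A.
0.0660 × 6.612e-3 A = 4.364e-4 A

4.364e-4 A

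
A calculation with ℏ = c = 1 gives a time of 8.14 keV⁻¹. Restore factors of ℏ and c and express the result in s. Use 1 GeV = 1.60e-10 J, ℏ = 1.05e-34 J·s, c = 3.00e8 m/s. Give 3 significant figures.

A time is [E]⁻¹ in ℏ=c=1; restore one factor of ℏ.
1 GeV⁻¹ → ℏ × (1 GeV in J)⁻¹ = 6.56e-25 s.
Convert the energy scale: 8.14 keV⁻¹ = 8.14e6 GeV⁻¹.
Result: 8.14e6 × 6.56e-25 = 5.34e-18 s.

5.34e-18 s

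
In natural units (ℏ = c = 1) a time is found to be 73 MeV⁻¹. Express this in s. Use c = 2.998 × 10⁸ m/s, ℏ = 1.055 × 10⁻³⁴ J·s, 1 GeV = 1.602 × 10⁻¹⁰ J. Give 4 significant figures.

A time is [E]⁻¹ in ℏ=c=1; restore one factor of ℏ.
1 GeV⁻¹ → ℏ × (1 GeV in J)⁻¹ = 6.586 × 10⁻²⁵ s.
Convert the energy scale: 73 MeV⁻¹ = 7.30 × 10⁴ GeV⁻¹.
Result: 7.30 × 10⁴ × 6.586 × 10⁻²⁵ = 4.807 × 10⁻²⁰ s.

4.807 × 10⁻²⁰ s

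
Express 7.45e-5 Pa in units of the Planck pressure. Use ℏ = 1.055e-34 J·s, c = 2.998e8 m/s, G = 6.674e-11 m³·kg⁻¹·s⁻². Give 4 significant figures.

1.608e-118

Planck pressure: p_P = c⁷/(ℏG²) = 4.632e113 Pa.
7.45e-5 / 4.632e113 = 1.608e-118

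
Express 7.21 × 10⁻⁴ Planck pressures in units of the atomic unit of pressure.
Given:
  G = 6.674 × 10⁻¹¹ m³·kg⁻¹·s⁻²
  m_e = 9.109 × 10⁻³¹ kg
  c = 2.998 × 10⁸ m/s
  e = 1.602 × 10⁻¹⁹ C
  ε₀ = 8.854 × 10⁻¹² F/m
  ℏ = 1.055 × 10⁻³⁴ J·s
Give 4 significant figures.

1.140 × 10⁹⁷

Planck pressure: p_P = c⁷/(ℏG²) = 4.632 × 10¹¹³ Pa
atomic unit of pressure: P_au = E_h/a₀³ = m_e⁴e¹⁰/((4πε₀)⁵ℏ⁸) = 2.929 × 10¹³ Pa
7.21 × 10⁻⁴ × 4.632 × 10¹¹³ / 2.929 × 10¹³ = 1.140 × 10⁹⁷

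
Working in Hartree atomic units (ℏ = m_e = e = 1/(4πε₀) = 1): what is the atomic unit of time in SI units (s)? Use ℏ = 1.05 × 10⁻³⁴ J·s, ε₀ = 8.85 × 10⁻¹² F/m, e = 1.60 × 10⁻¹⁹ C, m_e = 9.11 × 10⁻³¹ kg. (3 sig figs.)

2.40 × 10⁻¹⁷ s

From ℏ = m_e = e = 1/(4πε₀) = 1 the time scale is τ_au = (4πε₀)²ℏ³/(m_e e⁴).
E_h = 4.38 × 10⁻¹⁸ J
ℏ/E_h = 2.40 × 10⁻¹⁷ s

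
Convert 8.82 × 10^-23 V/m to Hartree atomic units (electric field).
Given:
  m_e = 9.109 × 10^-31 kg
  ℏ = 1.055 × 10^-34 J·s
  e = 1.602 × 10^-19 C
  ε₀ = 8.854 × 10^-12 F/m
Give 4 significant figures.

1.719 × 10^-34

atomic unit of electric field: E_au = E_h/(e a₀) = m_e²e⁵/((4πε₀)³ℏ⁴) = 5.131 × 10^11 V/m.
8.82 × 10^-23 / 5.131 × 10^11 = 1.719 × 10^-34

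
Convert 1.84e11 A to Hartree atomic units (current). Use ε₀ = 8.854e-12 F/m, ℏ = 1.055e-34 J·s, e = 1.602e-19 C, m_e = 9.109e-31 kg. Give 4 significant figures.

atomic unit of electric current: I_au = e E_h/ℏ = m_e e⁵/((4πε₀)²ℏ³) = 6.612e-3 A.
1.84e11 / 6.612e-3 = 2.783e13

2.783e13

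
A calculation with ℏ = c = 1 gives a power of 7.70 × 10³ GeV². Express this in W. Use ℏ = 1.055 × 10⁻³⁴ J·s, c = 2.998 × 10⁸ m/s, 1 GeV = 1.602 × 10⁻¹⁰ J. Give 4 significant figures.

Power is [E]/[T] = [E]²/ℏ.
1 GeV² → 1/ℏ × (1 GeV in J)² = 2.433 × 10¹⁴ W.
Result: 7.70 × 10³ × 2.433 × 10¹⁴ = 1.873 × 10¹⁸ W.

1.873 × 10¹⁸ W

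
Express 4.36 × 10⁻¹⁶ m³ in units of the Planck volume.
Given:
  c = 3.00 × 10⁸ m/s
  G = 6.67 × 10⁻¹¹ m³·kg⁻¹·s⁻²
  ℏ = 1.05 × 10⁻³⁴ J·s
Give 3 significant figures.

1.04 × 10⁸⁹

Planck volume: V_P = (ℏG/c³)^(3/2) = 4.18 × 10⁻¹⁰⁵ m³.
4.36 × 10⁻¹⁶ / 4.18 × 10⁻¹⁰⁵ = 1.04 × 10⁸⁹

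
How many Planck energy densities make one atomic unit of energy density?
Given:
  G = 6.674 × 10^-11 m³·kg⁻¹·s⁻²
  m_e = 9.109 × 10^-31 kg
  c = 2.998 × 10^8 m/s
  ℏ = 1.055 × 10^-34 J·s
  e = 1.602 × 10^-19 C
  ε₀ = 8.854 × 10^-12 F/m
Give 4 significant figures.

atomic unit of energy density: u_au = E_h/a₀³ = m_e⁴e¹⁰/((4πε₀)⁵ℏ⁸) = 2.929 × 10^13 J/m³
Planck energy density: u_P = c⁷/(ℏG²) = 4.632 × 10^113 J/m³
ratio = 2.929 × 10^13 / 4.632 × 10^113 = 6.323 × 10^-101

6.323 × 10^-101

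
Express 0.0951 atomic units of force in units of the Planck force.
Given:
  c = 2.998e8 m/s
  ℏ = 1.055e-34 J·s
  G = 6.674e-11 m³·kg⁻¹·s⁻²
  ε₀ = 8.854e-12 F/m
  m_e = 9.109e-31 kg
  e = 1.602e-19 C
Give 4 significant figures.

atomic unit of force: F_au = E_h/a₀ = m_e²e⁶/((4πε₀)³ℏ⁴) = 8.220e-8 N
Planck force: F_P = c⁴/G = 1.210e44 N
0.0951 × 8.220e-8 / 1.210e44 = 6.458e-53

6.458e-53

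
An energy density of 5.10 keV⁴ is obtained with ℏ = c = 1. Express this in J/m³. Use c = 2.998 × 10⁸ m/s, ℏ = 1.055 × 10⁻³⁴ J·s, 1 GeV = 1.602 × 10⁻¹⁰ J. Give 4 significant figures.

1.062 × 10¹⁴ J/m³

[E]/[L]³ = [E]⁴/(ℏc)³; restore (ℏc)⁻³.
1 GeV⁴ → 1/(ℏc)³ × (1 GeV in J)⁴ = 2.082 × 10³⁷ J/m³.
Convert the energy scale: 5.10 keV⁴ = 5.10 × 10⁻²⁴ GeV⁴.
Result: 5.10 × 10⁻²⁴ × 2.082 × 10³⁷ = 1.062 × 10¹⁴ J/m³.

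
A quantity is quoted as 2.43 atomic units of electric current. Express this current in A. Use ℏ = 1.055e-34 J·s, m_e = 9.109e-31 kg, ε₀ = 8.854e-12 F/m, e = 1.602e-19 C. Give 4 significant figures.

One atomic unit of electric current: I_au = e E_h/ℏ = m_e e⁵/((4πε₀)²ℏ³) = 6.612e-3 A.
2.43 × 6.612e-3 A = 0.01607 A

0.01607 A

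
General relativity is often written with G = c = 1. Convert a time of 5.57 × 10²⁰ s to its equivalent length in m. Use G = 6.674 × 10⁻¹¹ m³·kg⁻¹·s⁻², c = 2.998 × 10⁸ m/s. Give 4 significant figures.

1.670 × 10²⁹ m

Time → length via c.
5.57 × 10²⁰ s × (c) = 1.670 × 10²⁹ m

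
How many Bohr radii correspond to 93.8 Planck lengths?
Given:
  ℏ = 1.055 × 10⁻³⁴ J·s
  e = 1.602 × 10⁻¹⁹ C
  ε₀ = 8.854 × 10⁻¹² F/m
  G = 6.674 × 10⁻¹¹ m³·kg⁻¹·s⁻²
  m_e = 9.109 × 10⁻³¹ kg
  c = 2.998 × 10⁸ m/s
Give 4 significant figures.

2.862 × 10⁻²³

Planck length: ℓ_P = √(ℏG/c³) = 1.616 × 10⁻³⁵ m
Bohr radius: a₀ = 4πε₀ℏ²/(m_e e²) = 5.297 × 10⁻¹¹ m
93.8 × 1.616 × 10⁻³⁵ / 5.297 × 10⁻¹¹ = 2.862 × 10⁻²³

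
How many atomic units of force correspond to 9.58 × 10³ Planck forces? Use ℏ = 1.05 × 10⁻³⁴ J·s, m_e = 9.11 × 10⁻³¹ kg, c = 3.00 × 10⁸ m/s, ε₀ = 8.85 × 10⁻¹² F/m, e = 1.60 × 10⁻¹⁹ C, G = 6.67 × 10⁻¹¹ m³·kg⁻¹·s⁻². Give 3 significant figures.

1.40 × 10⁵⁵

Planck force: F_P = c⁴/G = 1.21 × 10⁴⁴ N
atomic unit of force: F_au = E_h/a₀ = m_e²e⁶/((4πε₀)³ℏ⁴) = 8.33 × 10⁻⁸ N
9.58 × 10³ × 1.21 × 10⁴⁴ / 8.33 × 10⁻⁸ = 1.40 × 10⁵⁵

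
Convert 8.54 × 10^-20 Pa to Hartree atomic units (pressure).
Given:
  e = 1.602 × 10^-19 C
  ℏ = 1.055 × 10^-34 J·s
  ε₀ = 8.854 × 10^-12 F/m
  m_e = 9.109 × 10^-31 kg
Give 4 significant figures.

2.916 × 10^-33

atomic unit of pressure: P_au = E_h/a₀³ = m_e⁴e¹⁰/((4πε₀)⁵ℏ⁸) = 2.929 × 10^13 Pa.
8.54 × 10^-20 / 2.929 × 10^13 = 2.916 × 10^-33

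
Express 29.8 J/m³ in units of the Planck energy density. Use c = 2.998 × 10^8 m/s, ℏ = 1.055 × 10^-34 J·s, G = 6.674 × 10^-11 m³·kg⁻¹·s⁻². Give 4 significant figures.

6.433 × 10^-113

Planck energy density: u_P = c⁷/(ℏG²) = 4.632 × 10^113 J/m³.
29.8 / 4.632 × 10^113 = 6.433 × 10^-113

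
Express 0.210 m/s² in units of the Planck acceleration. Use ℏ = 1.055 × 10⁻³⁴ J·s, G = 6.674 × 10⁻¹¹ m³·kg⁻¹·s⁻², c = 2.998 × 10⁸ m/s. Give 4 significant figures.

3.777 × 10⁻⁵³

Planck acceleration: a_P = √(c⁷/(ℏG)) = 5.560 × 10⁵¹ m/s².
0.210 / 5.560 × 10⁵¹ = 3.777 × 10⁻⁵³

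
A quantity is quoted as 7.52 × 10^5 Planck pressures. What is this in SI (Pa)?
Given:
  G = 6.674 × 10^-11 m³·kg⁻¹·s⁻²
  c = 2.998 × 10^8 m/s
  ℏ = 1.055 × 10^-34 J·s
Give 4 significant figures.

One Planck pressure: p_P = c⁷/(ℏG²) = 4.632 × 10^113 Pa.
7.52 × 10^5 × 4.632 × 10^113 Pa = 3.483 × 10^119 Pa

3.483 × 10^119 Pa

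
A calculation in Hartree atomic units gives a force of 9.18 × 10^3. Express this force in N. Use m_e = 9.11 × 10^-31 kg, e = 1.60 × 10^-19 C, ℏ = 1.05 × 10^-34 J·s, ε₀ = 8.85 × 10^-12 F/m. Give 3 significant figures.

7.65 × 10^-4 N

One atomic unit of force: F_au = E_h/a₀ = m_e²e⁶/((4πε₀)³ℏ⁴) = 8.33 × 10^-8 N.
9.18 × 10^3 × 8.33 × 10^-8 N = 7.65 × 10^-4 N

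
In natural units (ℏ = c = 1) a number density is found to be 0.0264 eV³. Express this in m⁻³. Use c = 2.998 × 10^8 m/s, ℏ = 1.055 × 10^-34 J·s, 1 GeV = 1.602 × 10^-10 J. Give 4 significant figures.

Number density is [L]⁻³ = [E]³/(ℏc)³.
1 GeV³ → 1/(ℏc)³ × (1 GeV in J)³ = 1.299 × 10^47 m⁻³.
Convert the energy scale: 0.0264 eV³ = 2.64 × 10^-29 GeV³.
Result: 2.64 × 10^-29 × 1.299 × 10^47 = 3.430 × 10^18 m⁻³.

3.430 × 10^18 m⁻³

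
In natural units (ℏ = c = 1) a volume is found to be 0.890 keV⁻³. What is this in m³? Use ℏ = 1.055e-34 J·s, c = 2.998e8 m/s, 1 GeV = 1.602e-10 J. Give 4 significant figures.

6.849e-30 m³

Volume is [L]³ = [E]⁻³·(ℏc)³.
1 GeV⁻³ → (ℏc)³ × (1 GeV in J)⁻³ = 7.696e-48 m³.
Convert the energy scale: 0.890 keV⁻³ = 8.90e17 GeV⁻³.
Result: 8.90e17 × 7.696e-48 = 6.849e-30 m³.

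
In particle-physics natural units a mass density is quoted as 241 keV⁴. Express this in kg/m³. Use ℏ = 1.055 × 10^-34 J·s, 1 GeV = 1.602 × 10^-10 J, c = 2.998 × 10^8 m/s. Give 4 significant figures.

0.05582 kg/m³

Mass density is [E]/(c²[L]³) = [E]⁴/(ℏ³c⁵).
1 GeV⁴ → 1/(ℏ³c⁵) × (1 GeV in J)⁴ = 2.316 × 10^20 kg/m³.
Convert the energy scale: 241 keV⁴ = 2.41 × 10^-22 GeV⁴.
Result: 2.41 × 10^-22 × 2.316 × 10^20 = 0.05582 kg/m³.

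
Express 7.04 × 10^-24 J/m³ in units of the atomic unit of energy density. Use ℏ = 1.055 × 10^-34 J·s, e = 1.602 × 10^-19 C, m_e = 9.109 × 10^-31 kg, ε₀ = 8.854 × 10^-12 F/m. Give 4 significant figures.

atomic unit of energy density: u_au = E_h/a₀³ = m_e⁴e¹⁰/((4πε₀)⁵ℏ⁸) = 2.929 × 10^13 J/m³.
7.04 × 10^-24 / 2.929 × 10^13 = 2.403 × 10^-37

2.403 × 10^-37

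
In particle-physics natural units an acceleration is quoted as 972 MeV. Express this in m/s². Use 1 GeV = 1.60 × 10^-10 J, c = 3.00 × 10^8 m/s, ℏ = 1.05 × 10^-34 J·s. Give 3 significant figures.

Acceleration is [L]/[T]² = c·[E]/ℏ.
1 GeV → c/ℏ × (1 GeV in J) = 4.57 × 10^32 m/s².
Convert the energy scale: 972 MeV = 0.972 GeV.
Result: 0.972 × 4.57 × 10^32 = 4.44 × 10^32 m/s².

4.44 × 10^32 m/s²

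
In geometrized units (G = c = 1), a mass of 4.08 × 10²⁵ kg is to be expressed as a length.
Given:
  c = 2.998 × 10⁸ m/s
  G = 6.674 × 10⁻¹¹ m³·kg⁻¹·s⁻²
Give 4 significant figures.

0.03030 m

In G = c = 1 units mass has dimensions of length; the conversion factor is G/c².
4.08 × 10²⁵ kg × (G/c²) = 0.03030 m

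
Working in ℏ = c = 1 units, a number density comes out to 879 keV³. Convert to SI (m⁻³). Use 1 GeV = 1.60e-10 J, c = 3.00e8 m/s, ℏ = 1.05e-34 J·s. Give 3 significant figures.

1.15e32 m⁻³

Number density is [L]⁻³ = [E]³/(ℏc)³.
1 GeV³ → 1/(ℏc)³ × (1 GeV in J)³ = 1.31e47 m⁻³.
Convert the energy scale: 879 keV³ = 8.79e-16 GeV³.
Result: 8.79e-16 × 1.31e47 = 1.15e32 m⁻³.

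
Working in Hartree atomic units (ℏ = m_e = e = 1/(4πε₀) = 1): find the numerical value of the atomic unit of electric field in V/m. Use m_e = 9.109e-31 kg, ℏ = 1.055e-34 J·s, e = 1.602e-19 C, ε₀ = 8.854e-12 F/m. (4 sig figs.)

5.131e11 V/m

Dimensional analysis gives E_au = E_h/(e a₀) = m_e²e⁵/((4πε₀)³ℏ⁴).
E_h = 4.354e-18 J
a₀ = 5.297e-11 m
E_h/(e·a₀) = 5.131e11 V/m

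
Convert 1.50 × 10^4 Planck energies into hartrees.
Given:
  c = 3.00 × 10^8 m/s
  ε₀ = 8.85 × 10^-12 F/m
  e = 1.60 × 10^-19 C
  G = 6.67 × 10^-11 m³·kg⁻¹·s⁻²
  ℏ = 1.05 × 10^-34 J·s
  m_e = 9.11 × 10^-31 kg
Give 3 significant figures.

6.70 × 10^30

Planck energy: E_P = √(ℏc⁵/G) = 1.96 × 10^9 J
hartree: E_h = m_e e⁴/(4πε₀ℏ)² = 4.38 × 10^-18 J
1.50 × 10^4 × 1.96 × 10^9 / 4.38 × 10^-18 = 6.70 × 10^30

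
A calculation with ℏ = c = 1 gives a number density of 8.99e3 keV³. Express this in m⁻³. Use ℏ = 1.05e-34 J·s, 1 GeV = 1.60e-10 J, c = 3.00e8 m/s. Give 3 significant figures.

Number density is [L]⁻³ = [E]³/(ℏc)³.
1 GeV³ → 1/(ℏc)³ × (1 GeV in J)³ = 1.31e47 m⁻³.
Convert the energy scale: 8.99e3 keV³ = 8.99e-15 GeV³.
Result: 8.99e-15 × 1.31e47 = 1.18e33 m⁻³.

1.18e33 m⁻³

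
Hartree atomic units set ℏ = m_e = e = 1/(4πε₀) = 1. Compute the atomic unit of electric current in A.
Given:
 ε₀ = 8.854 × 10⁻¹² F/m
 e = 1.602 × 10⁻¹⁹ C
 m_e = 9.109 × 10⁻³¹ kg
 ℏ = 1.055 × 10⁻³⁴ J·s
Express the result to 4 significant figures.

Dimensional analysis gives I_au = e E_h/ℏ = m_e e⁵/((4πε₀)²ℏ³).
E_h = 4.354 × 10⁻¹⁸ J
e·E_h/ℏ = 6.612 × 10⁻³ A

6.612 × 10⁻³ A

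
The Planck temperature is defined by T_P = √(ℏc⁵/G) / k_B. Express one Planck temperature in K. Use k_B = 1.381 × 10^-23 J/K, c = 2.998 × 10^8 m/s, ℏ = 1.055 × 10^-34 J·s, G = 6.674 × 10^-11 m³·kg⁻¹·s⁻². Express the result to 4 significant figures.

1.417 × 10^32 K

T_P = √(ℏc⁵/G) / k_B
  = √(3.828 × 10^18) × 7.241 × 10^22
  = 1.417 × 10^32 K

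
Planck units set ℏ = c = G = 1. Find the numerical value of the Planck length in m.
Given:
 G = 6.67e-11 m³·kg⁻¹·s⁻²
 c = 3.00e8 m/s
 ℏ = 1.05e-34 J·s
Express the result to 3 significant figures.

1.61e-35 m

From ℏ = c = G = 1 the length scale is ℓ_P = √(ℏG/c³).
  = √(2.59e-70)
  = 1.61e-35 m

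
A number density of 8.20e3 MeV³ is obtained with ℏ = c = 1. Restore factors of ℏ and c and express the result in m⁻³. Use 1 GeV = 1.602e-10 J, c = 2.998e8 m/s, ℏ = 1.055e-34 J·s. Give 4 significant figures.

1.065e42 m⁻³

Number density is [L]⁻³ = [E]³/(ℏc)³.
1 GeV³ → 1/(ℏc)³ × (1 GeV in J)³ = 1.299e47 m⁻³.
Convert the energy scale: 8.20e3 MeV³ = 8.20e-6 GeV³.
Result: 8.20e-6 × 1.299e47 = 1.065e42 m⁻³.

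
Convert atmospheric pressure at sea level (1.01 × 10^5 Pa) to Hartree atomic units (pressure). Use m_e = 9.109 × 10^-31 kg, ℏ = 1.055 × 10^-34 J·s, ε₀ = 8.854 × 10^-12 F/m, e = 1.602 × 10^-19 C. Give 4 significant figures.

3.448 × 10^-9

atomic unit of pressure: P_au = E_h/a₀³ = m_e⁴e¹⁰/((4πε₀)⁵ℏ⁸) = 2.929 × 10^13 Pa.
1.01 × 10^5 / 2.929 × 10^13 = 3.448 × 10^-9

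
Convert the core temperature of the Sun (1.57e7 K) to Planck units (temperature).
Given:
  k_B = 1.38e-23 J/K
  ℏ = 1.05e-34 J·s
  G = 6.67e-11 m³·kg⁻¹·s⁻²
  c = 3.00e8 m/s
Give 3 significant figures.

1.11e-25

Planck temperature: T_P = √(ℏc⁵/G) / k_B = 1.42e32 K.
1.57e7 / 1.42e32 = 1.11e-25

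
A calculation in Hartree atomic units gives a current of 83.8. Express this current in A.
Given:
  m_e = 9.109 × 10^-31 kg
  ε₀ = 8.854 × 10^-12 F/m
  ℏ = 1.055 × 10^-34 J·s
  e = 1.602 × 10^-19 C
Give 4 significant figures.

One atomic unit of electric current: I_au = e E_h/ℏ = m_e e⁵/((4πε₀)²ℏ³) = 6.612 × 10^-3 A.
83.8 × 6.612 × 10^-3 A = 0.5541 A

0.5541 A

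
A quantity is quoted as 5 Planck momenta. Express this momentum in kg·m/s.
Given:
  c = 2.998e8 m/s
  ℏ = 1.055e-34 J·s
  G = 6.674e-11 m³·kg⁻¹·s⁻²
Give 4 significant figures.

32.63 kg·m/s

One Planck momentum: p_P = √(ℏc³/G) = 6.527 kg·m/s.
5 × 6.527 kg·m/s = 32.63 kg·m/s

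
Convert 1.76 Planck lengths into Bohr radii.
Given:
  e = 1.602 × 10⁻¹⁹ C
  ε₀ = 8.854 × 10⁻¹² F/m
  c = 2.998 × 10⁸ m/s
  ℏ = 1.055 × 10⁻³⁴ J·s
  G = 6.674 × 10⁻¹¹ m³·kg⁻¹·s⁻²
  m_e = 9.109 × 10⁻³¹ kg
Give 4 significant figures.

Planck length: ℓ_P = √(ℏG/c³) = 1.616 × 10⁻³⁵ m
Bohr radius: a₀ = 4πε₀ℏ²/(m_e e²) = 5.297 × 10⁻¹¹ m
1.76 × 1.616 × 10⁻³⁵ / 5.297 × 10⁻¹¹ = 5.371 × 10⁻²⁵

5.371 × 10⁻²⁵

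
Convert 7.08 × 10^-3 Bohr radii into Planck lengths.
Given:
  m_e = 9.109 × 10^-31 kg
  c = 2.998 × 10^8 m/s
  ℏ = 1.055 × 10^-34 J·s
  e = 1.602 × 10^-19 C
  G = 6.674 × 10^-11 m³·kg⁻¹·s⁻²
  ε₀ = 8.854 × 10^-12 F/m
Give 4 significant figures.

Bohr radius: a₀ = 4πε₀ℏ²/(m_e e²) = 5.297 × 10^-11 m
Planck length: ℓ_P = √(ℏG/c³) = 1.616 × 10^-35 m
7.08 × 10^-3 × 5.297 × 10^-11 / 1.616 × 10^-35 = 2.320 × 10^22

2.320 × 10^22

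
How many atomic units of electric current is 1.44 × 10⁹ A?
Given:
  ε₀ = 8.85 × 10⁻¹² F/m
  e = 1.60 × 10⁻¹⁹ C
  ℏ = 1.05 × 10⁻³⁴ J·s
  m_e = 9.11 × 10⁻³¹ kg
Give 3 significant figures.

2.16 × 10¹¹

atomic unit of electric current: I_au = e E_h/ℏ = m_e e⁵/((4πε₀)²ℏ³) = 6.67 × 10⁻³ A.
1.44 × 10⁹ / 6.67 × 10⁻³ = 2.16 × 10¹¹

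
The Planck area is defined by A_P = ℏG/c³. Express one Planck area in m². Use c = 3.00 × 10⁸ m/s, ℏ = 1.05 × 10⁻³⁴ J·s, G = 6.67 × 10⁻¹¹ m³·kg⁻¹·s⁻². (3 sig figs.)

2.59 × 10⁻⁷⁰ m²

A_P = ℏG/c³
  = 7.00 × 10⁻⁴⁵ / 2.70 × 10²⁵
  = 2.59 × 10⁻⁷⁰ m²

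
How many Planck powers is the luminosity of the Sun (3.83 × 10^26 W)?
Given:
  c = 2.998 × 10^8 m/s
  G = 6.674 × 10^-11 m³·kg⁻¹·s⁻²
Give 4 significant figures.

1.055 × 10^-26

Planck power: P_P = c⁵/G = 3.629 × 10^52 W.
3.83 × 10^26 / 3.629 × 10^52 = 1.055 × 10^-26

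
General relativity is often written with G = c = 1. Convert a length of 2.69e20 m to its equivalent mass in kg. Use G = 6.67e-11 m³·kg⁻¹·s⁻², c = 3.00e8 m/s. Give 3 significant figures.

Length → mass via c²/G.
2.69e20 m × (c²/G) = 3.63e47 kg

3.63e47 kg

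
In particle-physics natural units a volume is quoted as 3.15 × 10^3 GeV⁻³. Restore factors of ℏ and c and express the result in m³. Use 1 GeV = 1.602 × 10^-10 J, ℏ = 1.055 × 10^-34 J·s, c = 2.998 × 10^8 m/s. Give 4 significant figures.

2.424 × 10^-44 m³

Volume is [L]³ = [E]⁻³·(ℏc)³.
1 GeV⁻³ → (ℏc)³ × (1 GeV in J)⁻³ = 7.696 × 10^-48 m³.
Result: 3.15 × 10^3 × 7.696 × 10^-48 = 2.424 × 10^-44 m³.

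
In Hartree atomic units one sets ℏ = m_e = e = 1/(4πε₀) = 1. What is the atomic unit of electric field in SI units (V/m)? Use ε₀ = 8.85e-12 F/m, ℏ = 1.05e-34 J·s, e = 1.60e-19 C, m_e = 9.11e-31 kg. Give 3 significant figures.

5.20e11 V/m

E_au = E_h/(e a₀) = m_e²e⁵/((4πε₀)³ℏ⁴)
E_h = 4.38e-18 J
a₀ = 5.26e-11 m
E_h/(e·a₀) = 5.20e11 V/m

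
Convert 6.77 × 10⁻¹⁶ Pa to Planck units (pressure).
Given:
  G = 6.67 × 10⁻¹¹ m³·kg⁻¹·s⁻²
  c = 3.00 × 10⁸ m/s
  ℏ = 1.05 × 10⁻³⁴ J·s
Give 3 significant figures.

1.45 × 10⁻¹²⁹

Planck pressure: p_P = c⁷/(ℏG²) = 4.68 × 10¹¹³ Pa.
6.77 × 10⁻¹⁶ / 4.68 × 10¹¹³ = 1.45 × 10⁻¹²⁹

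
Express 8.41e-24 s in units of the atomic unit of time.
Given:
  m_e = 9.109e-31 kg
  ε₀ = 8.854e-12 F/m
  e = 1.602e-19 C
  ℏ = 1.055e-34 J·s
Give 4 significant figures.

atomic unit of time: τ_au = (4πε₀)²ℏ³/(m_e e⁴) = 2.423e-17 s.
8.41e-24 / 2.423e-17 = 3.471e-7

3.471e-7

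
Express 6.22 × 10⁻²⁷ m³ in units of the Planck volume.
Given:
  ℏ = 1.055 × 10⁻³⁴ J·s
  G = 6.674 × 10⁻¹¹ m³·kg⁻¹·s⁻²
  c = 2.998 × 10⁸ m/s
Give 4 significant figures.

Planck volume: V_P = (ℏG/c³)^(3/2) = 4.224 × 10⁻¹⁰⁵ m³.
6.22 × 10⁻²⁷ / 4.224 × 10⁻¹⁰⁵ = 1.473 × 10⁷⁸

1.473 × 10⁷⁸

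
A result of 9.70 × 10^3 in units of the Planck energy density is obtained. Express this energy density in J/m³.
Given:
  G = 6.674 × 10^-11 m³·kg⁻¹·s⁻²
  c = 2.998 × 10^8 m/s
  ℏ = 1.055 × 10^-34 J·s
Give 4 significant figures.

One Planck energy density: u_P = c⁷/(ℏG²) = 4.632 × 10^113 J/m³.
9.70 × 10^3 × 4.632 × 10^113 J/m³ = 4.493 × 10^117 J/m³

4.493 × 10^117 J/m³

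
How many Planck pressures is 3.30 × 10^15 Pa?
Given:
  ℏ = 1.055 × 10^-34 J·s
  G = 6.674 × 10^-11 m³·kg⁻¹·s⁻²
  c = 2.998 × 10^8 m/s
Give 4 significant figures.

Planck pressure: p_P = c⁷/(ℏG²) = 4.632 × 10^113 Pa.
3.30 × 10^15 / 4.632 × 10^113 = 7.124 × 10^-99

7.124 × 10^-99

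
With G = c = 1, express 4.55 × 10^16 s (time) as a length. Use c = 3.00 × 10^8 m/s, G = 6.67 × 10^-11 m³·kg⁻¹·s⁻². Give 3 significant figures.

1.36 × 10^25 m

Time → length via c.
4.55 × 10^16 s × (c) = 1.36 × 10^25 m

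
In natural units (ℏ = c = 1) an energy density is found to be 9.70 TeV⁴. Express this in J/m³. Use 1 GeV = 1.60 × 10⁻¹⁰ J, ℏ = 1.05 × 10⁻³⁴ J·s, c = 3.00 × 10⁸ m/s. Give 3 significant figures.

[E]/[L]³ = [E]⁴/(ℏc)³; restore (ℏc)⁻³.
1 GeV⁴ → 1/(ℏc)³ × (1 GeV in J)⁴ = 2.10 × 10³⁷ J/m³.
Convert the energy scale: 9.70 TeV⁴ = 9.70 × 10¹² GeV⁴.
Result: 9.70 × 10¹² × 2.10 × 10³⁷ = 2.03 × 10⁵⁰ J/m³.

2.03 × 10⁵⁰ J/m³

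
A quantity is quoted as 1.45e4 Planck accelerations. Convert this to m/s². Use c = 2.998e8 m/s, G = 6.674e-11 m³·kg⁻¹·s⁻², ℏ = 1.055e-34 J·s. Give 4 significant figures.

One Planck acceleration: a_P = √(c⁷/(ℏG)) = 5.560e51 m/s².
1.45e4 × 5.560e51 m/s² = 8.062e55 m/s²

8.062e55 m/s²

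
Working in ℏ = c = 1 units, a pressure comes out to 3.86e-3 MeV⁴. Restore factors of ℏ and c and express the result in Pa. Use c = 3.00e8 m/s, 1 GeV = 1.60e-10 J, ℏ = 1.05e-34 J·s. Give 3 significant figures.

Pressure is [E]/[L]³ = [E]⁴/(ℏc)³.
1 GeV⁴ → 1/(ℏc)³ × (1 GeV in J)⁴ = 2.10e37 Pa.
Convert the energy scale: 3.86e-3 MeV⁴ = 3.86e-15 GeV⁴.
Result: 3.86e-15 × 2.10e37 = 8.09e22 Pa.

8.09e22 Pa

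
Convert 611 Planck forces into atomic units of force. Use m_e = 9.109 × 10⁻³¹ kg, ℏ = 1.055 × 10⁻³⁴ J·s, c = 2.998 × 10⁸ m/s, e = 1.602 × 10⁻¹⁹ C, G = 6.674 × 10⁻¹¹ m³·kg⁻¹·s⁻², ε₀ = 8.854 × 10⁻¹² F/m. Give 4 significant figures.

8.998 × 10⁵³

Planck force: F_P = c⁴/G = 1.210 × 10⁴⁴ N
atomic unit of force: F_au = E_h/a₀ = m_e²e⁶/((4πε₀)³ℏ⁴) = 8.220 × 10⁻⁸ N
611 × 1.210 × 10⁴⁴ / 8.220 × 10⁻⁸ = 8.998 × 10⁵³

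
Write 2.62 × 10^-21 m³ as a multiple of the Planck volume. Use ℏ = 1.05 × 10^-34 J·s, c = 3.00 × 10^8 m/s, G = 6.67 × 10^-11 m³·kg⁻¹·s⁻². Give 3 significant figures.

Planck volume: V_P = (ℏG/c³)^(3/2) = 4.18 × 10^-105 m³.
2.62 × 10^-21 / 4.18 × 10^-105 = 6.27 × 10^83

6.27 × 10^83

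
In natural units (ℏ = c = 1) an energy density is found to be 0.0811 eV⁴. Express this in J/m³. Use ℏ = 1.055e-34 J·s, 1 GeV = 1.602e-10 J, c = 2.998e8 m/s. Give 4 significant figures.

[E]/[L]³ = [E]⁴/(ℏc)³; restore (ℏc)⁻³.
1 GeV⁴ → 1/(ℏc)³ × (1 GeV in J)⁴ = 2.082e37 J/m³.
Convert the energy scale: 0.0811 eV⁴ = 8.11e-38 GeV⁴.
Result: 8.11e-38 × 2.082e37 = 1.688 J/m³.

1.688 J/m³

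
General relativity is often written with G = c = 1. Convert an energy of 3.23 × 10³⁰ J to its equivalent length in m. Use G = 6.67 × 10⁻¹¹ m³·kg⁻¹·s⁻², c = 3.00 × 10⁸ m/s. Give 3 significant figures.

2.66 × 10⁻¹⁴ m

Energy → length via G/c⁴.
3.23 × 10³⁰ J × (G/c⁴) = 2.66 × 10⁻¹⁴ m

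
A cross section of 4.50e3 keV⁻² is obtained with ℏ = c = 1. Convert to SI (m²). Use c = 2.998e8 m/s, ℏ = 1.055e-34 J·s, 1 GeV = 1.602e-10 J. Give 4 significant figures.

1.754e-16 m²

Area is [L]² = [E]⁻²·(ℏc)²; restore (ℏc)².
1 GeV⁻² → (ℏc)² × (1 GeV in J)⁻² = 3.898e-32 m².
Convert the energy scale: 4.50e3 keV⁻² = 4.50e15 GeV⁻².
Result: 4.50e15 × 3.898e-32 = 1.754e-16 m².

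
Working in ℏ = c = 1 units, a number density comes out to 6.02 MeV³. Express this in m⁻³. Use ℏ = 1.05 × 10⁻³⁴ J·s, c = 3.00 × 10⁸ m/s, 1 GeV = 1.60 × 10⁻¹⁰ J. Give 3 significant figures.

Number density is [L]⁻³ = [E]³/(ℏc)³.
1 GeV³ → 1/(ℏc)³ × (1 GeV in J)³ = 1.31 × 10⁴⁷ m⁻³.
Convert the energy scale: 6.02 MeV³ = 6.02 × 10⁻⁹ GeV³.
Result: 6.02 × 10⁻⁹ × 1.31 × 10⁴⁷ = 7.89 × 10³⁸ m⁻³.

7.89 × 10³⁸ m⁻³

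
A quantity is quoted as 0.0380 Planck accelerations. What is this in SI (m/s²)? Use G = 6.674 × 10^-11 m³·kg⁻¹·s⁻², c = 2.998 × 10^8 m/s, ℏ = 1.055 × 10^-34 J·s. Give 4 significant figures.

2.113 × 10^50 m/s²

One Planck acceleration: a_P = √(c⁷/(ℏG)) = 5.560 × 10^51 m/s².
0.0380 × 5.560 × 10^51 m/s² = 2.113 × 10^50 m/s²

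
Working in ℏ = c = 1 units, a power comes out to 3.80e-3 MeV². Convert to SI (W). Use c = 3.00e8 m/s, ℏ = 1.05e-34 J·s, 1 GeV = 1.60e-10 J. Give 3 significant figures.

Power is [E]/[T] = [E]²/ℏ.
1 GeV² → 1/ℏ × (1 GeV in J)² = 2.44e14 W.
Convert the energy scale: 3.80e-3 MeV² = 3.80e-9 GeV².
Result: 3.80e-9 × 2.44e14 = 9.26e5 W.

9.26e5 W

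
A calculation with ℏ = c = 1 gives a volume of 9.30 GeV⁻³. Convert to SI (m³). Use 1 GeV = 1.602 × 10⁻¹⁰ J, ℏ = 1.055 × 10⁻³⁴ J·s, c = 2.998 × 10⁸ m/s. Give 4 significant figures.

7.157 × 10⁻⁴⁷ m³

Volume is [L]³ = [E]⁻³·(ℏc)³.
1 GeV⁻³ → (ℏc)³ × (1 GeV in J)⁻³ = 7.696 × 10⁻⁴⁸ m³.
Result: 9.30 × 7.696 × 10⁻⁴⁸ = 7.157 × 10⁻⁴⁷ m³.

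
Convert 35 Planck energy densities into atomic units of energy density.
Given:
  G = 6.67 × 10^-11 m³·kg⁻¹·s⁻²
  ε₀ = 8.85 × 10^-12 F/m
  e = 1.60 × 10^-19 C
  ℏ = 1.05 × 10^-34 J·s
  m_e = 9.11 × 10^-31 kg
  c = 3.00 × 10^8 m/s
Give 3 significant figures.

Planck energy density: u_P = c⁷/(ℏG²) = 4.68 × 10^113 J/m³
atomic unit of energy density: u_au = E_h/a₀³ = m_e⁴e¹⁰/((4πε₀)⁵ℏ⁸) = 3.01 × 10^13 J/m³
35 × 4.68 × 10^113 / 3.01 × 10^13 = 5.44 × 10^101

5.44 × 10^101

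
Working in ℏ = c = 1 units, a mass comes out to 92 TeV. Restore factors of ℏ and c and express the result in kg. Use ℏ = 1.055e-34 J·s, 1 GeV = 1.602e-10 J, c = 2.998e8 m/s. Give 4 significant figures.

Mass is [E]/c²; divide by c².
1 GeV → 1/c² × (1 GeV in J) = 1.782e-27 kg.
Convert the energy scale: 92 TeV = 9.20e4 GeV.
Result: 9.20e4 × 1.782e-27 = 1.640e-22 kg.

1.640e-22 kg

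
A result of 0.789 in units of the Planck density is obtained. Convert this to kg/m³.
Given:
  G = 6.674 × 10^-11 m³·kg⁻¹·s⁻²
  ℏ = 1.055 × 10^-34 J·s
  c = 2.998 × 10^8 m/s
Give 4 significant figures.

4.066 × 10^96 kg/m³

One Planck density: ρ_P = c⁵/(ℏG²) = 5.154 × 10^96 kg/m³.
0.789 × 5.154 × 10^96 kg/m³ = 4.066 × 10^96 kg/m³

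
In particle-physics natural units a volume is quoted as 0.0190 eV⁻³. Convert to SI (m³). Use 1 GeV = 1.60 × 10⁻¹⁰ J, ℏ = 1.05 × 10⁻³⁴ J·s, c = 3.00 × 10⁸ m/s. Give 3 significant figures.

Volume is [L]³ = [E]⁻³·(ℏc)³.
1 GeV⁻³ → (ℏc)³ × (1 GeV in J)⁻³ = 7.63 × 10⁻⁴⁸ m³.
Convert the energy scale: 0.0190 eV⁻³ = 1.90 × 10²⁵ GeV⁻³.
Result: 1.90 × 10²⁵ × 7.63 × 10⁻⁴⁸ = 1.45 × 10⁻²² m³.

1.45 × 10⁻²² m³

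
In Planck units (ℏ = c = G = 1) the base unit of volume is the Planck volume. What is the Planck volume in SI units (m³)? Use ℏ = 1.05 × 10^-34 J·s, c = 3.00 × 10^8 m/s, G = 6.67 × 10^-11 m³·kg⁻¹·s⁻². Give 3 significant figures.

V_P = (ℏG/c³)^(3/2)
  = √(1.75 × 10^-209)
  = 4.18 × 10^-105 m³

4.18 × 10^-105 m³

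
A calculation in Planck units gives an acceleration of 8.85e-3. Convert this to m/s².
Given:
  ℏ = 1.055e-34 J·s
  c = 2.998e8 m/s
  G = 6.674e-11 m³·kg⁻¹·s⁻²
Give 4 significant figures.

One Planck acceleration: a_P = √(c⁷/(ℏG)) = 5.560e51 m/s².
8.85e-3 × 5.560e51 m/s² = 4.921e49 m/s²

4.921e49 m/s²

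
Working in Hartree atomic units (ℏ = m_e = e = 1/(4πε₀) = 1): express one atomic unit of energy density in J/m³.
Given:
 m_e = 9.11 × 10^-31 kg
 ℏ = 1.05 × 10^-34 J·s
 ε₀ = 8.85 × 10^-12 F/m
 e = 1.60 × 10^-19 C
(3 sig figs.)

3.01 × 10^13 J/m³

Dimensional analysis gives u_au = E_h/a₀³ = m_e⁴e¹⁰/((4πε₀)⁵ℏ⁸).
E_h = 4.38 × 10^-18 J
a₀ = 5.26 × 10^-11 m
E_h/a₀³ = 3.01 × 10^13 J/m³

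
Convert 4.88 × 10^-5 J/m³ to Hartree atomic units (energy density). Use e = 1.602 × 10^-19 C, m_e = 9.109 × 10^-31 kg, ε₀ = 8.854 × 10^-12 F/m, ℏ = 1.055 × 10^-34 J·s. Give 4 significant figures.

1.666 × 10^-18

atomic unit of energy density: u_au = E_h/a₀³ = m_e⁴e¹⁰/((4πε₀)⁵ℏ⁸) = 2.929 × 10^13 J/m³.
4.88 × 10^-5 / 2.929 × 10^13 = 1.666 × 10^-18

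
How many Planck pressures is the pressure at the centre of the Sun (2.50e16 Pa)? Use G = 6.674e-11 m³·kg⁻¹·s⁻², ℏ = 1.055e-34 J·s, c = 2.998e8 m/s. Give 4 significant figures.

5.397e-98

Planck pressure: p_P = c⁷/(ℏG²) = 4.632e113 Pa.
2.50e16 / 4.632e113 = 5.397e-98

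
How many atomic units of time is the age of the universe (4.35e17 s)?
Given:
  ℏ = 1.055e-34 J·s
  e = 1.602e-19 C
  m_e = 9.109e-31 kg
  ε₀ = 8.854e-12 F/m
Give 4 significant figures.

atomic unit of time: τ_au = (4πε₀)²ℏ³/(m_e e⁴) = 2.423e-17 s.
4.35e17 / 2.423e-17 = 1.795e34

1.795e34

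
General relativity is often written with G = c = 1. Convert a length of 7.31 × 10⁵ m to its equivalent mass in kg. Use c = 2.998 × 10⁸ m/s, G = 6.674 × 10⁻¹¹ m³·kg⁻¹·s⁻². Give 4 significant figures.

Length → mass via c²/G.
7.31 × 10⁵ m × (c²/G) = 9.845 × 10³² kg

9.845 × 10³² kg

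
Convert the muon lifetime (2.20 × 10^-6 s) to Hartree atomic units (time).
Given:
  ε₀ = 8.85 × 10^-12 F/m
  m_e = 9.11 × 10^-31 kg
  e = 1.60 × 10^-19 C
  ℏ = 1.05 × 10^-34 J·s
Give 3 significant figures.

9.17 × 10^10

atomic unit of time: τ_au = (4πε₀)²ℏ³/(m_e e⁴) = 2.40 × 10^-17 s.
2.20 × 10^-6 / 2.40 × 10^-17 = 9.17 × 10^10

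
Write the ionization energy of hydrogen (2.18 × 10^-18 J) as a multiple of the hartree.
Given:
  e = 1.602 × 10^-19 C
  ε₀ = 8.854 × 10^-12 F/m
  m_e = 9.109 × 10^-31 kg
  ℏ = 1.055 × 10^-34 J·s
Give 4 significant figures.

hartree: E_h = m_e e⁴/(4πε₀ℏ)² = 4.354 × 10^-18 J.
2.18 × 10^-18 / 4.354 × 10^-18 = 0.5007

0.5007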